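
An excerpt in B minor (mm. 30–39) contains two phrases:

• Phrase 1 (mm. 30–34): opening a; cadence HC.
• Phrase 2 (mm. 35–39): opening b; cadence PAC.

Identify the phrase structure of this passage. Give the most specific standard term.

contrasting period

Phrase 1 ends with a half cadence (weaker) and phrase 2 with a perfect authentic cadence (stronger): antecedent + consequent = a period.
The two phrases open with different material (a / b), so the period is contrasting.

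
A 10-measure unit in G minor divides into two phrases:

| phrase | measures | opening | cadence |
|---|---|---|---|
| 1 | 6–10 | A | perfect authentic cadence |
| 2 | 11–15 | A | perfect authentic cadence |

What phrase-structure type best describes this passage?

repeated phrase

Both phrases have the same opening (A) and the same cadence (perfect authentic cadence): the second is a restatement, not a consequent, so this is a repeated phrase rather than a period.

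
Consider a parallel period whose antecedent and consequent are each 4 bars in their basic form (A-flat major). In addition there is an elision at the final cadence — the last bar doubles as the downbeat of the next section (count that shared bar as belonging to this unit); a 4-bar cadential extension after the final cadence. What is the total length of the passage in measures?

12 measures

Basic parallel period: 4 + 4 = 8 bars.
8 (basic form) + 4 (cadential extension) = 12.
The elision shares a bar with the next section but does not change this unit's count.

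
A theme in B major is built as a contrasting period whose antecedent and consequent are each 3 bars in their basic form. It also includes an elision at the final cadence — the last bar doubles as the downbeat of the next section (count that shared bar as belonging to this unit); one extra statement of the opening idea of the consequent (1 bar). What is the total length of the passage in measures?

Basic contrasting period: 3 + 3 = 6 bars.
6 (basic form) + 1 (extra statement) = 7.
The elision shares a bar with the next section but does not change this unit's count.

7 measures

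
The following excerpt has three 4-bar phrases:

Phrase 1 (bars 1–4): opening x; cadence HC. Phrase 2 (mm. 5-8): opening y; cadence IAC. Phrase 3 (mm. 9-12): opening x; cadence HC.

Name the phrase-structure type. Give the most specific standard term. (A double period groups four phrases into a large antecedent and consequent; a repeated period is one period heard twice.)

phrase group

The final phrase closes with a half cadence, which is not stronger than the preceding imperfect authentic cadence; the 3 phrases lack an overall antecedent–consequent design and so form a phrase group.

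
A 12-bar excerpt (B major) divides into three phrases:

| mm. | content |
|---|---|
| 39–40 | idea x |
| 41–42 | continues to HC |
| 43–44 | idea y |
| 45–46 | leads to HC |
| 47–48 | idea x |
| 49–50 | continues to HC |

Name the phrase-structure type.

phrase group

The final phrase closes with a half cadence, which is not stronger than the preceding half cadence; the 3 phrases lack an overall antecedent–consequent design and so form a phrase group.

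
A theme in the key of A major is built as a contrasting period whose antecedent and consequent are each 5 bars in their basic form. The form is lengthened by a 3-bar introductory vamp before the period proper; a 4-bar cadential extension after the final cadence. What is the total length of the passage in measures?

Basic contrasting period: 5 + 5 = 10 bars.
10 (basic form) + 3 (introduction) + 4 (cadential extension) = 17.

17 measures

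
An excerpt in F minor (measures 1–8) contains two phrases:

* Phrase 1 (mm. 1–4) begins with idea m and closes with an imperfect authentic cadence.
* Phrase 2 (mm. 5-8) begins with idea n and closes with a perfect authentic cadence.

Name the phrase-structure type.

Phrase 1 ends with an imperfect authentic cadence (weaker) and phrase 2 with a perfect authentic cadence (stronger): antecedent + consequent = a period.
The two phrases open with different material (m / n), so the period is contrasting.

contrasting period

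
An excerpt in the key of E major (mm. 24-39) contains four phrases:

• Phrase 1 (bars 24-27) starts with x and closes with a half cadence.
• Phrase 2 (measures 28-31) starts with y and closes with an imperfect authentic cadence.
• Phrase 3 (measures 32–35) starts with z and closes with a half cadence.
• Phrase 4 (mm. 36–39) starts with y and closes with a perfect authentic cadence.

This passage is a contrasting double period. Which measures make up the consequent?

measures 32–39

In a double period the four phrases pair into a large antecedent (phrases 1–2, ending imperfect authentic cadence) and a large consequent (phrases 3–4, ending perfect authentic cadence). The consequent spans mm. 32–39.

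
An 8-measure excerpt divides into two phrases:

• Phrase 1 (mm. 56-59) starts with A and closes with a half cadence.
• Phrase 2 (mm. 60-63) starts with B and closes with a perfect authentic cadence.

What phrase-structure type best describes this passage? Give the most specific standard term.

contrasting period

Phrase 1 ends with a half cadence (weaker) and phrase 2 with a perfect authentic cadence (stronger): antecedent + consequent = a period.
The two phrases open with different material (A / B), so the period is contrasting.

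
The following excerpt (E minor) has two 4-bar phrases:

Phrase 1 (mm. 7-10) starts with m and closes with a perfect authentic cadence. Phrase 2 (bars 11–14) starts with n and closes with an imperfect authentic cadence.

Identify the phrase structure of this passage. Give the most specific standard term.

phrase group

The second phrase closes with an imperfect authentic cadence, which is not stronger than the first phrase's perfect authentic cadence; without a weak→strong cadential pair there is no antecedent–consequent relationship, so this is a phrase group rather than a period.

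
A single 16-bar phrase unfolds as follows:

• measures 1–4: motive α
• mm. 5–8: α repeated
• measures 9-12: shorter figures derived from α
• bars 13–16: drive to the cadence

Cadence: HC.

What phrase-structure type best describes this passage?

Basic idea (mm. 1–4) + its repetition (measures 5–8) form the presentation; fragmentation and cadence (bars 9–16) form the continuation — the 16-bar whole is a sentence.

sentence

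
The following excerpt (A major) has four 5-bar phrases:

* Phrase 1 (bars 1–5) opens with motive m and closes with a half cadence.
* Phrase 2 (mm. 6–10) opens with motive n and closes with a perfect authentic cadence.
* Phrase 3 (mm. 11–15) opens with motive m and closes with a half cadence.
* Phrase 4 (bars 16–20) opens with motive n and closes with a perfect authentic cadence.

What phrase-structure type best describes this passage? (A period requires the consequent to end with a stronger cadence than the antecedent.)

repeated period

The cadence pattern HC–PAC–HC–PAC is weak–strong twice, and phrases 3–4 restate phrases 1–2: a period heard twice, not a double period (which would end weakly at phrase 2).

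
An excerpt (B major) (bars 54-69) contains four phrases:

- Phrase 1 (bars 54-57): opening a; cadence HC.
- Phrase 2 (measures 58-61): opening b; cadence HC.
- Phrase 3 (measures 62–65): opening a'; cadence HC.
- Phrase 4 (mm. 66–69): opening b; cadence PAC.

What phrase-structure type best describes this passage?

Four phrases in two halves: the first half (bars 54–61) ends with a half cadence, the second (mm. 62–69) with a perfect authentic cadence — a large antecedent–consequent pair, i.e. a double period.
Phrase 3 begins with the same material as phrase 1, making it parallel.

parallel double period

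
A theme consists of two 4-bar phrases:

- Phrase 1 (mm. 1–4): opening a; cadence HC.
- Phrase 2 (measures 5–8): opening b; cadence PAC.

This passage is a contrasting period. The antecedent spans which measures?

measures 1–4

The antecedent is the phrase ending with the weaker cadence (half cadence, phrase 1) and the consequent the one ending more conclusively (perfect authentic cadence, phrase 2); the antecedent is measures 1–4.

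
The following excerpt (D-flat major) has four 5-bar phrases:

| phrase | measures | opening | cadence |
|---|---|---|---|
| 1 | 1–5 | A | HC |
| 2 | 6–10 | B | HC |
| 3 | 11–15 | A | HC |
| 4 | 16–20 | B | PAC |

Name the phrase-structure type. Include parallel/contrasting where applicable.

parallel double period

Four phrases in two halves: the first half (measures 1–10) ends with a half cadence, the second (bars 11–20) with a perfect authentic cadence — a large antecedent–consequent pair, i.e. a double period.
Phrase 3 begins with the same material as phrase 1, making it parallel.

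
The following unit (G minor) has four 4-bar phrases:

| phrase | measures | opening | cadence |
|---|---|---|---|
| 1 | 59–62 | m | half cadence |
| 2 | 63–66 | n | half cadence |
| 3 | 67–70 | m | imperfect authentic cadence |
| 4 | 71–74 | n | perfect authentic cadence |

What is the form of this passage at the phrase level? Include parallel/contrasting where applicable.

parallel double period

Four phrases in two halves: the first half (mm. 59-66) ends with a half cadence, the second (mm. 67-74) with a perfect authentic cadence — a large antecedent–consequent pair, i.e. a double period.
Phrase 3 begins with the same material as phrase 1, making it parallel.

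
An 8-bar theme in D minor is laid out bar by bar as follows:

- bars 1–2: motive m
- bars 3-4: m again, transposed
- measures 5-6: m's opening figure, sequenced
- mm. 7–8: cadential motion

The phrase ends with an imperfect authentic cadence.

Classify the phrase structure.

sentence

Basic idea (bars 1-2) + its repetition (measures 3–4) form the presentation; fragmentation and cadence (measures 5–8) form the continuation — the 8-bar whole is a sentence.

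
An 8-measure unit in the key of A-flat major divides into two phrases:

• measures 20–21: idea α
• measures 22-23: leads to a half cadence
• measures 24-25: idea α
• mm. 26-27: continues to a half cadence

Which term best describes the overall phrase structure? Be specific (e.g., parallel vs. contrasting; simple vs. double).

Both phrases have the same opening (α) and the same cadence (half cadence): the second is a restatement, not a consequent, so this is a repeated phrase rather than a period.

repeated phrase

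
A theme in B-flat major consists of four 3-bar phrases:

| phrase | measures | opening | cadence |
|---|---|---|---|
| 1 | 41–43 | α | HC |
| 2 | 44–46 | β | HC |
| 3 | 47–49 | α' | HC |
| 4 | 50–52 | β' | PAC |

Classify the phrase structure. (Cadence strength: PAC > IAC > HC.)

Four phrases in two halves: the first half (bars 41-46) ends with a half cadence, the second (mm. 47–52) with a perfect authentic cadence — a large antecedent–consequent pair, i.e. a double period.
Phrase 3 begins with the same material as phrase 1, making it parallel.

parallel double period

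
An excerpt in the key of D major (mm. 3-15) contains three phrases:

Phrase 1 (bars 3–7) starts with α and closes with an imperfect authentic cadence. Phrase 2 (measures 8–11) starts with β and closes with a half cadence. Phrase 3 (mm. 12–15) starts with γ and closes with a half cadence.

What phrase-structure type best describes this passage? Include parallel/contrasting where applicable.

phrase group

The final phrase closes with a half cadence, which is not stronger than the preceding half cadence; the 3 phrases lack an overall antecedent–consequent design and so form a phrase group.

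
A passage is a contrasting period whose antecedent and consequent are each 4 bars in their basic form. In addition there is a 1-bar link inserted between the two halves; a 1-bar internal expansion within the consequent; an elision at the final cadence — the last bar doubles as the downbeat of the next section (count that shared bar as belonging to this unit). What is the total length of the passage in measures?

Basic contrasting period: 4 + 4 = 8 bars.
8 (basic form) + 1 (link) + 1 (internal expansion) = 10.
The elision shares a bar with the next section but does not change this unit's count.

10 measures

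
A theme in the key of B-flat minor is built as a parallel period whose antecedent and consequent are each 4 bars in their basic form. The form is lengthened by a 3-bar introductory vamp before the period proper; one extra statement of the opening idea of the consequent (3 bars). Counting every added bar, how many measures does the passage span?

14 measures

Basic parallel period: 4 + 4 = 8 bars.
8 (basic form) + 3 (introduction) + 3 (extra statement) = 14.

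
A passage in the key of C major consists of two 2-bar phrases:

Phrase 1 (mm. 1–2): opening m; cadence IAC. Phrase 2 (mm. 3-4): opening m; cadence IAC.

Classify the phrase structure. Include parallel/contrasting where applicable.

repeated phrase

Both phrases have the same opening (m) and the same cadence (imperfect authentic cadence): the second is a restatement, not a consequent, so this is a repeated phrase rather than a period.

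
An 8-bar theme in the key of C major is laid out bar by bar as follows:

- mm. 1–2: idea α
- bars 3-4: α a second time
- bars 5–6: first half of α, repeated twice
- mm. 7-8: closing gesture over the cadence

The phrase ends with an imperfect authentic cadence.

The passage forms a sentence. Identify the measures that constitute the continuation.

measures 5–8

After the presentation (bars 1–4), the continuation covers the fragmentation through the cadence: mm. 5–8.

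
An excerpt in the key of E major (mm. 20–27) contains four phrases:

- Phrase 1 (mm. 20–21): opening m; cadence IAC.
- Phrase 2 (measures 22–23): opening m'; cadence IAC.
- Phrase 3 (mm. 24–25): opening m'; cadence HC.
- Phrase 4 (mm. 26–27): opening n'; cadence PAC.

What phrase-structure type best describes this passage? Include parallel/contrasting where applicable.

Four phrases in two halves: the first half (mm. 20-23) ends with an imperfect authentic cadence, the second (mm. 24–27) with a perfect authentic cadence — a large antecedent–consequent pair, i.e. a double period.
Phrase 3 begins with the same material as phrase 1, making it parallel.

parallel double period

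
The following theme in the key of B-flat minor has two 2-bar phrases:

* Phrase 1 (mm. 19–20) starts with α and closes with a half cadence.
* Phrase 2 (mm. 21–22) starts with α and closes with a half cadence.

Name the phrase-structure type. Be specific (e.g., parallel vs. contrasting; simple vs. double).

Both phrases have the same opening (α) and the same cadence (half cadence): the second is a restatement, not a consequent, so this is a repeated phrase rather than a period.

repeated phrase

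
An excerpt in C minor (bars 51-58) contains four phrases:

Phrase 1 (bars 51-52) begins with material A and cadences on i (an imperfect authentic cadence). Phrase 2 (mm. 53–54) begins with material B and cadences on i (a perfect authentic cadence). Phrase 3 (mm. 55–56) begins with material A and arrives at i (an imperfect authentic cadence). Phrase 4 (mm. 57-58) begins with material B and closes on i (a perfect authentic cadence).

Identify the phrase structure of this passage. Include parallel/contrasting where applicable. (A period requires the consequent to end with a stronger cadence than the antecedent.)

The cadence pattern IAC–PAC–IAC–PAC is weak–strong twice, and phrases 3–4 restate phrases 1–2: a period heard twice, not a double period (which would end weakly at phrase 2).

repeated period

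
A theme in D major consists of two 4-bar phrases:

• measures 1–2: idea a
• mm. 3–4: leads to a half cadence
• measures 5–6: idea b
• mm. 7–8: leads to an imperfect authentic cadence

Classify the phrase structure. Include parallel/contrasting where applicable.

Phrase 1 ends with a half cadence (weaker) and phrase 2 with an imperfect authentic cadence (stronger): antecedent + consequent = a period.
The two phrases open with different material (a / b), so the period is contrasting.

contrasting period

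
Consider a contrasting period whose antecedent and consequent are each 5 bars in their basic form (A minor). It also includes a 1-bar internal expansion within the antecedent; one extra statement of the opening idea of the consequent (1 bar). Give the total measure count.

Basic contrasting period: 5 + 5 = 10 bars.
10 (basic form) + 1 (internal expansion) + 1 (extra statement) = 12.

12 measures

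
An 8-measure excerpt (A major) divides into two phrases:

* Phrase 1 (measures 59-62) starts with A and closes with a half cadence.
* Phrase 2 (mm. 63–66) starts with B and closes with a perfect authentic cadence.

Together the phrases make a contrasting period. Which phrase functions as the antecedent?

The phrase ending with the weaker cadence (half cadence) is the antecedent; the one ending more conclusively (perfect authentic cadence) is the consequent. The antecedent is phrase 1.

phrase 1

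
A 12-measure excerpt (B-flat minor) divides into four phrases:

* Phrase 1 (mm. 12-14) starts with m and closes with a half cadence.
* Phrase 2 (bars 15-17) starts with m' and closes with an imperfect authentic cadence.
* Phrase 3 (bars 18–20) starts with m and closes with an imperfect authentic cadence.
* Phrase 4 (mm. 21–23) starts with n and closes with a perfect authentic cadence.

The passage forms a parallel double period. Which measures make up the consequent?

In a double period the four phrases pair into a large antecedent (phrases 1–2, ending imperfect authentic cadence) and a large consequent (phrases 3–4, ending perfect authentic cadence). The consequent spans bars 18–23.

measures 18–23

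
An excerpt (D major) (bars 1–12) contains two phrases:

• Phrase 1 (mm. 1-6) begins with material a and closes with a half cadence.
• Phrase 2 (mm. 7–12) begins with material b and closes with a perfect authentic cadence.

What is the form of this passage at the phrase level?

contrasting period

Phrase 1 ends with a half cadence (weaker) and phrase 2 with a perfect authentic cadence (stronger): antecedent + consequent = a period.
The two phrases open with different material (a / b), so the period is contrasting.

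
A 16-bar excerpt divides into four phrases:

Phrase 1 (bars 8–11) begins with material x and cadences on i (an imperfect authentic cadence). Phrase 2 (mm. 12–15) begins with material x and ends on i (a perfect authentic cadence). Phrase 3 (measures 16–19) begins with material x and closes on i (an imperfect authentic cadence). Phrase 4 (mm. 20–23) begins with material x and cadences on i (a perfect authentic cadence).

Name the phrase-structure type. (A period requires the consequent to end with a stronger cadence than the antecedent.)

The cadence pattern IAC–PAC–IAC–PAC is weak–strong twice, and phrases 3–4 restate phrases 1–2: a period heard twice, not a double period (which would end weakly at phrase 2).

repeated period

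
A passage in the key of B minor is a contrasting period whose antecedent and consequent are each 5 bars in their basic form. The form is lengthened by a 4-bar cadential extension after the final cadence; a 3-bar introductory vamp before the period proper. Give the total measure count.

Basic contrasting period: 5 + 5 = 10 bars.
10 (basic form) + 4 (cadential extension) + 3 (introduction) = 17.

17 measures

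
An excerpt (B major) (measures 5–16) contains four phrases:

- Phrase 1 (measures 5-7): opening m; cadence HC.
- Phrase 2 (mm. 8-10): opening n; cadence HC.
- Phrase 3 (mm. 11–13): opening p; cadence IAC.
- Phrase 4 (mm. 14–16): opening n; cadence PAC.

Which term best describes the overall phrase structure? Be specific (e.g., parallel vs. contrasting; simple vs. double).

Four phrases in two halves: the first half (bars 5-10) ends with a half cadence, the second (mm. 11–16) with a perfect authentic cadence — a large antecedent–consequent pair, i.e. a double period.
Phrase 3 begins with different material from phrase 1, making it contrasting.

contrasting double period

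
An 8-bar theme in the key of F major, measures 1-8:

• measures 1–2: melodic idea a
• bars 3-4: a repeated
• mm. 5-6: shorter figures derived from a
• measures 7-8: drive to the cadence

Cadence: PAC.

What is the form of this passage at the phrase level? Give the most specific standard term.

sentence

Basic idea (mm. 1–2) + its repetition (measures 3–4) form the presentation; fragmentation and cadence (mm. 5-8) form the continuation — the 8-bar whole is a sentence.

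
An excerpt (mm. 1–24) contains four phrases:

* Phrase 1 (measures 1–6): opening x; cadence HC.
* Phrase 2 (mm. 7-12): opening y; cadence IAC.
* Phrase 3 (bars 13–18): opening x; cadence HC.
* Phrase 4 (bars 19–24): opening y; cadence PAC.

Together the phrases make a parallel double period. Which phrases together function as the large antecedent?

phrases 1 and 2

In a double period the first pair of phrases (ending imperfect authentic cadence) is the large antecedent and the second pair (ending perfect authentic cadence) is the large consequent; the antecedent is phrases 1 and 2.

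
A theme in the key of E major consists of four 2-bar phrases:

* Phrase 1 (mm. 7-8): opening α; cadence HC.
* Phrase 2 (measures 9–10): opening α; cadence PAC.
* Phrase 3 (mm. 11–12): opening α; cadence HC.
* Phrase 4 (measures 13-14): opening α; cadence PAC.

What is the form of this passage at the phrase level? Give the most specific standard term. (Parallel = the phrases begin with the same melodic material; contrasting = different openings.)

repeated period

The cadence pattern HC–PAC–HC–PAC is weak–strong twice, and phrases 3–4 restate phrases 1–2: a period heard twice, not a double period (which would end weakly at phrase 2).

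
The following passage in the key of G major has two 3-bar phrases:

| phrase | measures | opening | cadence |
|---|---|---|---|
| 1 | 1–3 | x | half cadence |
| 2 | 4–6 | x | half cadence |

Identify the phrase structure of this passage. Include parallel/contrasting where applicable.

repeated phrase

Both phrases have the same opening (x) and the same cadence (half cadence): the second is a restatement, not a consequent, so this is a repeated phrase rather than a period.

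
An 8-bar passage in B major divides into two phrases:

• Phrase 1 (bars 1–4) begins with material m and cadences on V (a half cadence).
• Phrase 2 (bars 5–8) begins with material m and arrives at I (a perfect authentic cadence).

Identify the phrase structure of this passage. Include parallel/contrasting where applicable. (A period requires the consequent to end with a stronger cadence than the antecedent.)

parallel period

Phrase 1 ends with a half cadence (weaker) and phrase 2 with a perfect authentic cadence (stronger): antecedent + consequent = a period.
The two phrases open with the same material (m / m), so the period is parallel.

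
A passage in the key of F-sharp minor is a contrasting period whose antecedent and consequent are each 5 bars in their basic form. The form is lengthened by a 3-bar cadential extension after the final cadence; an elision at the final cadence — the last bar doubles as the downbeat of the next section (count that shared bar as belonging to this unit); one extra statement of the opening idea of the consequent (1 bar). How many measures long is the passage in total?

14 measures

Basic contrasting period: 5 + 5 = 10 bars.
10 (basic form) + 3 (cadential extension) + 1 (extra statement) = 14.
The elision shares a bar with the next section but does not change this unit's count.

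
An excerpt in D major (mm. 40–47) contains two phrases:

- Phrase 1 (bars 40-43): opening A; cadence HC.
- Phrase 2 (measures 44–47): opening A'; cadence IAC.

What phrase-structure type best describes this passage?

parallel period

Phrase 1 ends with a half cadence (weaker) and phrase 2 with an imperfect authentic cadence (stronger): antecedent + consequent = a period.
The two phrases open with the same material (A / A'), so the period is parallel.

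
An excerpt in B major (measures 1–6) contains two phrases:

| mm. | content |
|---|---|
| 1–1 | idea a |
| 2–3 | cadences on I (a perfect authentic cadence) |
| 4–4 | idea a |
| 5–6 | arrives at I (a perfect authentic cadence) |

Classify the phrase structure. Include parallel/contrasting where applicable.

Both phrases have the same opening (a) and the same cadence (perfect authentic cadence): the second is a restatement, not a consequent, so this is a repeated phrase rather than a period.

repeated phrase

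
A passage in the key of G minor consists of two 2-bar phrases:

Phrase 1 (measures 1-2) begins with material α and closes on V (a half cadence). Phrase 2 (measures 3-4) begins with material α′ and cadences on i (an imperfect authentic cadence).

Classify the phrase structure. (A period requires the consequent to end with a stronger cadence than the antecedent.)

Phrase 1 ends with a half cadence (weaker) and phrase 2 with an imperfect authentic cadence (stronger): antecedent + consequent = a period.
The two phrases open with the same material (α / α′), so the period is parallel.

parallel period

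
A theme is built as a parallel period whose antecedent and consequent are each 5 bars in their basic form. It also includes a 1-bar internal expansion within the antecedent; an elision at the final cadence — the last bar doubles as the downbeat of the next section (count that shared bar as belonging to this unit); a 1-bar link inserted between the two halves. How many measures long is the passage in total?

Basic parallel period: 5 + 5 = 10 bars.
10 (basic form) + 1 (internal expansion) + 1 (link) = 12.
The elision shares a bar with the next section but does not change this unit's count.

12 measures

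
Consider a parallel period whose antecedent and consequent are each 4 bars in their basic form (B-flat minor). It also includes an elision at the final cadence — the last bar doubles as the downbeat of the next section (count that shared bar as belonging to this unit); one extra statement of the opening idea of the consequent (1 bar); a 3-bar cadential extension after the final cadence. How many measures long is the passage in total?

Basic parallel period: 4 + 4 = 8 bars.
8 (basic form) + 1 (extra statement) + 3 (cadential extension) = 12.
The elision shares a bar with the next section but does not change this unit's count.

12 measures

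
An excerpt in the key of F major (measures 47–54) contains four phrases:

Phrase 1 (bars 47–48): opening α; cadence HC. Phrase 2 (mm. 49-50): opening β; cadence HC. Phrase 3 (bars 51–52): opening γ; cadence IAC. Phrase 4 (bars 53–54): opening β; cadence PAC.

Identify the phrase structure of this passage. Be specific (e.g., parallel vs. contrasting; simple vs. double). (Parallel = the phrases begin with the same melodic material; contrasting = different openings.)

Four phrases in two halves: the first half (bars 47-50) ends with a half cadence, the second (mm. 51–54) with a perfect authentic cadence — a large antecedent–consequent pair, i.e. a double period.
Phrase 3 begins with different material from phrase 1, making it contrasting.

contrasting double period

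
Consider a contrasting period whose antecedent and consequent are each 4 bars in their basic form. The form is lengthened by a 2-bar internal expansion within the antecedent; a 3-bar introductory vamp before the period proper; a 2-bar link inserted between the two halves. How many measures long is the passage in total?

15 measures

Basic contrasting period: 4 + 4 = 8 bars.
8 (basic form) + 2 (internal expansion) + 3 (introduction) + 2 (link) = 15.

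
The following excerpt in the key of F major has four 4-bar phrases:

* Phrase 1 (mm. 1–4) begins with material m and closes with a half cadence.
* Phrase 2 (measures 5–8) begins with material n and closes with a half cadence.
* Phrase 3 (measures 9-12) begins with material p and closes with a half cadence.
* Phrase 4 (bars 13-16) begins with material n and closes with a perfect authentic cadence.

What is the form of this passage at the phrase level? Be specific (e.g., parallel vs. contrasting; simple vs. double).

contrasting double period

Four phrases in two halves: the first half (mm. 1-8) ends with a half cadence, the second (measures 9–16) with a perfect authentic cadence — a large antecedent–consequent pair, i.e. a double period.
Phrase 3 begins with different material from phrase 1, making it contrasting.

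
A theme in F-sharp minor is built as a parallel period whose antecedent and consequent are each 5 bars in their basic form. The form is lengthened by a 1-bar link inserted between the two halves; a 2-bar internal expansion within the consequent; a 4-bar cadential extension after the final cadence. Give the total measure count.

Basic parallel period: 5 + 5 = 10 bars.
10 (basic form) + 1 (link) + 2 (internal expansion) + 4 (cadential extension) = 17.

17 measures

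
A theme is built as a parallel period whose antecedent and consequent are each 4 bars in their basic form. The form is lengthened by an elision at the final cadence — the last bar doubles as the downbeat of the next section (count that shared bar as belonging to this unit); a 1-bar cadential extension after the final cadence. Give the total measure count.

Basic parallel period: 4 + 4 = 8 bars.
8 (basic form) + 1 (cadential extension) = 9.
The elision shares a bar with the next section but does not change this unit's count.

9 measures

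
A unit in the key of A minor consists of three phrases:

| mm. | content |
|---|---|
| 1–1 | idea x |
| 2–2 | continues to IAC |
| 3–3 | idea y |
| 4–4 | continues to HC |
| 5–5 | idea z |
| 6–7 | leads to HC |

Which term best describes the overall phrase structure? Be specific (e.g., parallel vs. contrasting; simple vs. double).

phrase group

The final phrase closes with a half cadence, which is not stronger than the preceding half cadence; the 3 phrases lack an overall antecedent–consequent design and so form a phrase group.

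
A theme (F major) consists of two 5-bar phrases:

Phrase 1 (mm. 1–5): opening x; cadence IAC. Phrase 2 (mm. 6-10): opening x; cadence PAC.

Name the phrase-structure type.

Phrase 1 ends with an imperfect authentic cadence (weaker) and phrase 2 with a perfect authentic cadence (stronger): antecedent + consequent = a period.
The two phrases open with the same material (x / x), so the period is parallel.

parallel period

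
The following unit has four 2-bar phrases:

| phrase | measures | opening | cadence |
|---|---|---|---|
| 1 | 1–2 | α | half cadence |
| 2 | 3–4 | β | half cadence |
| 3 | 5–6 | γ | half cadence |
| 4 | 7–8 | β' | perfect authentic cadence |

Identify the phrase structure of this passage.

Four phrases in two halves: the first half (measures 1–4) ends with a half cadence, the second (measures 5-8) with a perfect authentic cadence — a large antecedent–consequent pair, i.e. a double period.
Phrase 3 begins with different material from phrase 1, making it contrasting.

contrasting double period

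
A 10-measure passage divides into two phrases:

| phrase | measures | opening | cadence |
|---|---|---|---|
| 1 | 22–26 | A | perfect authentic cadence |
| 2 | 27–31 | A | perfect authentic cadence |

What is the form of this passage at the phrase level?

repeated phrase

Both phrases have the same opening (A) and the same cadence (perfect authentic cadence): the second is a restatement, not a consequent, so this is a repeated phrase rather than a period.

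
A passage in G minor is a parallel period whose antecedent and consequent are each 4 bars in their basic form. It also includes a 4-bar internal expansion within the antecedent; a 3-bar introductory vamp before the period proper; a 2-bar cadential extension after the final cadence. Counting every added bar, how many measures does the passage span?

Basic parallel period: 4 + 4 = 8 bars.
8 (basic form) + 4 (internal expansion) + 3 (introduction) + 2 (cadential extension) = 17.

17 measures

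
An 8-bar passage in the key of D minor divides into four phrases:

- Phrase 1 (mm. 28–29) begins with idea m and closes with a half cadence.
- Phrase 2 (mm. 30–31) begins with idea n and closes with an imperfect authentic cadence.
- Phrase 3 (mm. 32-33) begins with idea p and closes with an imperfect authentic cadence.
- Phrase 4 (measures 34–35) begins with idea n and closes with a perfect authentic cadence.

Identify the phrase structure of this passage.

contrasting double period

Four phrases in two halves: the first half (mm. 28–31) ends with an imperfect authentic cadence, the second (mm. 32-35) with a perfect authentic cadence — a large antecedent–consequent pair, i.e. a double period.
Phrase 3 begins with different material from phrase 1, making it contrasting.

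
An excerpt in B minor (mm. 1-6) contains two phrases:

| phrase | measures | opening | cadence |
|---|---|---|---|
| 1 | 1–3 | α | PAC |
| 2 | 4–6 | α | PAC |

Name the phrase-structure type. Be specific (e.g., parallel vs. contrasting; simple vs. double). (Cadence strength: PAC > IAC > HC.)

repeated phrase

Both phrases have the same opening (α) and the same cadence (perfect authentic cadence): the second is a restatement, not a consequent, so this is a repeated phrase rather than a period.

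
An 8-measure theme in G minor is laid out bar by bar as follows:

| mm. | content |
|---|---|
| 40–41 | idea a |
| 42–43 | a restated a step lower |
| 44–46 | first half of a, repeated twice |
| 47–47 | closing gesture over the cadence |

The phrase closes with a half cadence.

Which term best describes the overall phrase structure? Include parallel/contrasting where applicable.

Basic idea (bars 40–41) + its repetition (mm. 42-43) form the presentation; fragmentation and cadence (mm. 44-47) form the continuation — the 8-bar whole is a sentence.

sentence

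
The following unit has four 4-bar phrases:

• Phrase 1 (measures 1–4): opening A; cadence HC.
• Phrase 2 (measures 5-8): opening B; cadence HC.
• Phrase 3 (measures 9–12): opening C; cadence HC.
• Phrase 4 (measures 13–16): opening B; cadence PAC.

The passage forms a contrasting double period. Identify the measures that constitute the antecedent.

measures 1–8

In a double period the four phrases pair into a large antecedent (phrases 1–2, ending half cadence) and a large consequent (phrases 3–4, ending perfect authentic cadence). The antecedent spans bars 1–8.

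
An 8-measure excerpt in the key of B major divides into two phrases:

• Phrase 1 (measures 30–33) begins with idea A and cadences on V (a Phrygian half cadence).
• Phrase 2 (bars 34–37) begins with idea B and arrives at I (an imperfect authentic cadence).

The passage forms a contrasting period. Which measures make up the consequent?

The phrase ending with the weaker cadence (Phrygian half cadence) is the antecedent; the one ending more conclusively (imperfect authentic cadence) is the consequent. The consequent is measures 34–37.

measures 34–37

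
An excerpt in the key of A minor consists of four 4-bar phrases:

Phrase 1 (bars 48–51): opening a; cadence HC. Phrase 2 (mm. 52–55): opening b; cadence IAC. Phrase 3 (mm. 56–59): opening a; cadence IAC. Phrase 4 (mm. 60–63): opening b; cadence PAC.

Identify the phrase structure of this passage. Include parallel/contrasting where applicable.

parallel double period

Four phrases in two halves: the first half (mm. 48–55) ends with an imperfect authentic cadence, the second (mm. 56-63) with a perfect authentic cadence — a large antecedent–consequent pair, i.e. a double period.
Phrase 3 begins with the same material as phrase 1, making it parallel.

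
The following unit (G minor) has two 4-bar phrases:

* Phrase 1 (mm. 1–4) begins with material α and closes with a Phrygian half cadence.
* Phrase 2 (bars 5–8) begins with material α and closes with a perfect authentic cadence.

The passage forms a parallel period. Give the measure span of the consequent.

The phrase ending with the weaker cadence (Phrygian half cadence) is the antecedent; the one ending more conclusively (perfect authentic cadence) is the consequent. The consequent is measures 5–8.

measures 5–8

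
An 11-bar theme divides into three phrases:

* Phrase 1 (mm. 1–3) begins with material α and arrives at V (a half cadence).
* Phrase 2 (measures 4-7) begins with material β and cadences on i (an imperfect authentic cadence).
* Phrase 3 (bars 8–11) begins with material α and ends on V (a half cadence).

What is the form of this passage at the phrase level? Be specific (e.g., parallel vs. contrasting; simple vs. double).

The final phrase closes with a half cadence, which is not stronger than the preceding imperfect authentic cadence; the 3 phrases lack an overall antecedent–consequent design and so form a phrase group.

phrase group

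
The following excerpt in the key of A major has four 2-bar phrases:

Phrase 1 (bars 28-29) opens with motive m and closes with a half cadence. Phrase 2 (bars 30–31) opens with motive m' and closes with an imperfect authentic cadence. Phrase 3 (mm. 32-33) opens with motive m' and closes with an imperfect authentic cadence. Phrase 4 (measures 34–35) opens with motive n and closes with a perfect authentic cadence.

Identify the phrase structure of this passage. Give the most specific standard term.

parallel double period

Four phrases in two halves: the first half (measures 28-31) ends with an imperfect authentic cadence, the second (bars 32–35) with a perfect authentic cadence — a large antecedent–consequent pair, i.e. a double period.
Phrase 3 begins with the same material as phrase 1, making it parallel.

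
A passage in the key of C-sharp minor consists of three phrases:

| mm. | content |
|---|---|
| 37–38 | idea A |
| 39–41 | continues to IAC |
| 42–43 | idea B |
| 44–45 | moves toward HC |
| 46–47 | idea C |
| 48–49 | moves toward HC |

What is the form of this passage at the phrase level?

The final phrase closes with a half cadence, which is not stronger than the preceding half cadence; the 3 phrases lack an overall antecedent–consequent design and so form a phrase group.

phrase group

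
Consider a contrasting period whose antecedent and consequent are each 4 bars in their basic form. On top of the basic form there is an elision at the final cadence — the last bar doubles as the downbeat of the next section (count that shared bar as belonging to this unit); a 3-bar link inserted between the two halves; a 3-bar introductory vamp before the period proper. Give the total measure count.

Basic contrasting period: 4 + 4 = 8 bars.
8 (basic form) + 3 (link) + 3 (introduction) = 14.
The elision shares a bar with the next section but does not change this unit's count.

14 measures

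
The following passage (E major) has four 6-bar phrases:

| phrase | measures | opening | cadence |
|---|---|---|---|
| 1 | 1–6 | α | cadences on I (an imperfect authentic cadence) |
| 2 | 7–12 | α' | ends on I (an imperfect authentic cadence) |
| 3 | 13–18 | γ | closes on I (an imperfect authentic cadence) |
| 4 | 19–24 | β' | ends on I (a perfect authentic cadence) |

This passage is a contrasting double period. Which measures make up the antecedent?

measures 1–12

In a double period the four phrases pair into a large antecedent (phrases 1–2, ending imperfect authentic cadence) and a large consequent (phrases 3–4, ending perfect authentic cadence). The antecedent spans measures 1-12.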